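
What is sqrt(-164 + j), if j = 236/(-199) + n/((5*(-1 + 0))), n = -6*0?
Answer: 2*I*sqrt(1635382)/199 ≈ 12.852*I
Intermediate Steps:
n = 0
j = -236/199 (j = 236/(-199) + 0/((5*(-1 + 0))) = 236*(-1/199) + 0/((5*(-1))) = -236/199 + 0/(-5) = -236/199 + 0*(-1/5) = -236/199 + 0 = -236/199 ≈ -1.1859)
sqrt(-164 + j) = sqrt(-164 - 236/199) = sqrt(-32872/199) = 2*I*sqrt(1635382)/199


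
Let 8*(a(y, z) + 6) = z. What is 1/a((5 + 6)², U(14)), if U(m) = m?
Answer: -4/17 ≈ -0.23529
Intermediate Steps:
a(y, z) = -6 + z/8
1/a((5 + 6)², U(14)) = 1/(-6 + (⅛)*14) = 1/(-6 + 7/4) = 1/(-17/4) = -4/17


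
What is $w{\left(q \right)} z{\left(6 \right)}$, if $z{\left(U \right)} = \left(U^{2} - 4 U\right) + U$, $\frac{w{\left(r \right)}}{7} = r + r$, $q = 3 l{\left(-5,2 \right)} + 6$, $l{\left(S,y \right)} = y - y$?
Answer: $1512$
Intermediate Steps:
$l{\left(S,y \right)} = 0$
$q = 6$ ($q = 3 \cdot 0 + 6 = 0 + 6 = 6$)
$w{\left(r \right)} = 14 r$ ($w{\left(r \right)} = 7 \left(r + r\right) = 7 \cdot 2 r = 14 r$)
$z{\left(U \right)} = U^{2} - 3 U$
$w{\left(q \right)} z{\left(6 \right)} = 14 \cdot 6 \cdot 6 \left(-3 + 6\right) = 84 \cdot 6 \cdot 3 = 84 \cdot 18 = 1512$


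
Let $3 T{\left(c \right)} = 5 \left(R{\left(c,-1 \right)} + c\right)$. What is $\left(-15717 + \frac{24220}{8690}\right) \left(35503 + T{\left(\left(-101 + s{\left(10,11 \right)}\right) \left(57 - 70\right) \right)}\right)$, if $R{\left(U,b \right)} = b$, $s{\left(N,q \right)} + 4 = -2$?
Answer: $- \frac{1549356506809}{2607} \approx -5.9431 \cdot 10^{8}$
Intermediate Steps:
$s{\left(N,q \right)} = -6$ ($s{\left(N,q \right)} = -4 - 2 = -6$)
$T{\left(c \right)} = - \frac{5}{3} + \frac{5 c}{3}$ ($T{\left(c \right)} = \frac{5 \left(-1 + c\right)}{3} = \frac{-5 + 5 c}{3} = - \frac{5}{3} + \frac{5 c}{3}$)
$\left(-15717 + \frac{24220}{8690}\right) \left(35503 + T{\left(\left(-101 + s{\left(10,11 \right)}\right) \left(57 - 70\right) \right)}\right) = \left(-15717 + \frac{24220}{8690}\right) \left(35503 - \left(\frac{5}{3} - \frac{5 \left(-101 - 6\right) \left(57 - 70\right)}{3}\right)\right) = \left(-15717 + 24220 \cdot \frac{1}{8690}\right) \left(35503 - \left(\frac{5}{3} - \frac{5 \left(\left(-107\right) \left(-13\right)\right)}{3}\right)\right) = \left(-15717 + \frac{2422}{869}\right) \left(35503 + \left(- \frac{5}{3} + \frac{5}{3} \cdot 1391\right)\right) = - \frac{13655651 \left(35503 + \left(- \frac{5}{3} + \frac{6955}{3}\right)\right)}{869} = - \frac{13655651 \left(35503 + \frac{6950}{3}\right)}{869} = \left(- \frac{13655651}{869}\right) \frac{113459}{3} = - \frac{1549356506809}{2607}$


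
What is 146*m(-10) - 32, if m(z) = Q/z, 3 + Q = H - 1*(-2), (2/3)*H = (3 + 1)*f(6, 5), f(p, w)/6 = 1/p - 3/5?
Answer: 5259/25 ≈ 210.36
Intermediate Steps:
f(p, w) = -18/5 + 6/p (f(p, w) = 6*(1/p - 3/5) = 6*(1/p - 3*⅕) = 6*(1/p - ⅗) = 6*(-⅗ + 1/p) = -18/5 + 6/p)
H = -78/5 (H = 3*((3 + 1)*(-18/5 + 6/6))/2 = 3*(4*(-18/5 + 6*(⅙)))/2 = 3*(4*(-18/5 + 1))/2 = 3*(4*(-13/5))/2 = (3/2)*(-52/5) = -78/5 ≈ -15.600)
Q = -83/5 (Q = -3 + (-78/5 - 1*(-2)) = -3 + (-78/5 + 2) = -3 - 68/5 = -83/5 ≈ -16.600)
m(z) = -83/(5*z)
146*m(-10) - 32 = 146*(-83/5/(-10)) - 32 = 146*(-83/5*(-⅒)) - 32 = 146*(83/50) - 32 = 6059/25 - 32 = 5259/25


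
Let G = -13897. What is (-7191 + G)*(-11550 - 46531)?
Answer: 1224812128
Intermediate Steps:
(-7191 + G)*(-11550 - 46531) = (-7191 - 13897)*(-11550 - 46531) = -21088*(-58081) = 1224812128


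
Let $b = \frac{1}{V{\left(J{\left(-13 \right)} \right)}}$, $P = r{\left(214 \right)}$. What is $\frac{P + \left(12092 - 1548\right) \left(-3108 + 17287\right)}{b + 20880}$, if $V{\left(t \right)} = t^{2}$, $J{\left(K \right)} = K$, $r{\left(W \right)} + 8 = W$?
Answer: $\frac{25266105358}{3528721} \approx 7160.1$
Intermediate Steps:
$r{\left(W \right)} = -8 + W$
$P = 206$ ($P = -8 + 214 = 206$)
$b = \frac{1}{169}$ ($b = \frac{1}{\left(-13\right)^{2}} = \frac{1}{169} \approx 0.0059172$)
$\frac{P + \left(12092 - 1548\right) \left(-3108 + 17287\right)}{b + 20880} = \frac{206 + \left(12092 - 1548\right) \left(-3108 + 17287\right)}{\frac{1}{169} + 20880} = \frac{206 + 10544 \cdot 14179}{\frac{3528721}{169}} = \left(206 + 149503376\right) \frac{169}{3528721} = 149503582 \cdot \frac{169}{3528721} = \frac{25266105358}{3528721}$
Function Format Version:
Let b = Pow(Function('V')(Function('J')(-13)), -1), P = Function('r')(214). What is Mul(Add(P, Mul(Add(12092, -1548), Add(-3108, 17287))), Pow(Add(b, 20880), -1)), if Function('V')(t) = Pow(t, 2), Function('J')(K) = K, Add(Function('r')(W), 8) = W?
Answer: Rational(25266105358, 3528721) ≈ 7160.1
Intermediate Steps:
Function('r')(W) = Add(-8, W)
P = 206 (P = Add(-8, 214) = 206)
b = Rational(1, 169) (b = Pow(Pow(-13, 2), -1) = Pow(169, -1) = Rational(1, 169) ≈ 0.0059172)
Mul(Add(P, Mul(Add(12092, -1548), Add(-3108, 17287))), Pow(Add(b, 20880), -1)) = Mul(Add(206, Mul(Add(12092, -1548), Add(-3108, 17287))), Pow(Add(Rational(1, 169), 20880), -1)) = Mul(Add(206, Mul(10544, 14179)), Pow(Rational(3528721, 169), -1)) = Mul(Add(206, 149503376), Rational(169, 3528721)) = Mul(149503582, Rational(169, 3528721)) = Rational(25266105358, 3528721)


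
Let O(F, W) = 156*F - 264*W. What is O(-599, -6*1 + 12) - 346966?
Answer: -441994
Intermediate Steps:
O(F, W) = -264*W + 156*F
O(-599, -6*1 + 12) - 346966 = (-264*(-6*1 + 12) + 156*(-599)) - 346966 = (-264*(-6 + 12) - 93444) - 346966 = (-264*6 - 93444) - 346966 = (-1584 - 93444) - 346966 = -95028 - 346966 = -441994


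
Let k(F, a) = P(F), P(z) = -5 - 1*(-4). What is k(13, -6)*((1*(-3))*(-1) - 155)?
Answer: 152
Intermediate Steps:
P(z) = -1 (P(z) = -5 + 4 = -1)
k(F, a) = -1
k(13, -6)*((1*(-3))*(-1) - 155) = -((1*(-3))*(-1) - 155) = -(-3*(-1) - 155) = -(3 - 155) = -1*(-152) = 152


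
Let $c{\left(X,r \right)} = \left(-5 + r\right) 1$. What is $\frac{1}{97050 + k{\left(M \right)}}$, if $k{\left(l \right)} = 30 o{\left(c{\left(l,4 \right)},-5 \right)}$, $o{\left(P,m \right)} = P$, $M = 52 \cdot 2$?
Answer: $\frac{1}{97020} \approx 1.0307 \cdot 10^{-5}$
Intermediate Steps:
$c{\left(X,r \right)} = -5 + r$
$M = 104$
$k{\left(l \right)} = -30$ ($k{\left(l \right)} = 30 \left(-5 + 4\right) = 30 \left(-1\right) = -30$)
$\frac{1}{97050 + k{\left(M \right)}} = \frac{1}{97050 - 30} = \frac{1}{97020}$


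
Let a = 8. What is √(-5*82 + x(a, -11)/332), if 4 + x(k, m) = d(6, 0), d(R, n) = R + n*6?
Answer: I*√11297794/166 ≈ 20.248*I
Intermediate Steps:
d(R, n) = R + 6*n
x(k, m) = 2 (x(k, m) = -4 + (6 + 6*0) = -4 + (6 + 0) = -4 + 6 = 2)
√(-5*82 + x(a, -11)/332) = √(-5*82 + 2/332) = √(-410 + 2*(1/332)) = √(-410 + 1/166) = √(-68059/166) = I*√11297794/166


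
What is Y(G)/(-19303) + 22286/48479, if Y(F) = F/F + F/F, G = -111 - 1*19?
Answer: 430089700/935790137 ≈ 0.45960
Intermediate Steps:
G = -130 (G = -111 - 19 = -130)
Y(F) = 2 (Y(F) = 1 + 1 = 2)
Y(G)/(-19303) + 22286/48479 = 2/(-19303) + 22286/48479 = 2*(-1/19303) + 22286*(1/48479) = -2/19303 + 22286/48479 = 430089700/935790137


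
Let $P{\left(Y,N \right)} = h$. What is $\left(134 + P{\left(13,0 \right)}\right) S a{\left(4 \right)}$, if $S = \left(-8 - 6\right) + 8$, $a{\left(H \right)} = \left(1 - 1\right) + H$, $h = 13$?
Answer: $-3528$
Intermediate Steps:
$a{\left(H \right)} = H$ ($a{\left(H \right)} = 0 + H = H$)
$S = -6$ ($S = -14 + 8 = -6$)
$P{\left(Y,N \right)} = 13$
$\left(134 + P{\left(13,0 \right)}\right) S a{\left(4 \right)} = \left(134 + 13\right) \left(\left(-6\right) 4\right) = 147 \left(-24\right) = -3528$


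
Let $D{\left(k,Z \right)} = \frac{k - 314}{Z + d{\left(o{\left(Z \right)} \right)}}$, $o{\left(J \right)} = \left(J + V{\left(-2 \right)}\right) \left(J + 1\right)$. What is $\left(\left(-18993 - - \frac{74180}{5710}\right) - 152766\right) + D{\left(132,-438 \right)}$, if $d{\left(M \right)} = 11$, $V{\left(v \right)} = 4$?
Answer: $- \frac{5982070385}{34831} \approx -1.7175 \cdot 10^{5}$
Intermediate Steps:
$o{\left(J \right)} = \left(1 + J\right) \left(4 + J\right)$ ($o{\left(J \right)} = \left(J + 4\right) \left(J + 1\right) = \left(4 + J\right) \left(1 + J\right) = \left(1 + J\right) \left(4 + J\right)$)
$D{\left(k,Z \right)} = \frac{-314 + k}{11 + Z}$ ($D{\left(k,Z \right)} = \frac{k - 314}{Z + 11} = \frac{-314 + k}{11 + Z}$)
$\left(\left(-18993 - - \frac{74180}{5710}\right) - 152766\right) + D{\left(132,-438 \right)} = \left(\left(-18993 - - \frac{74180}{5710}\right) - 152766\right) + \frac{-314 + 132}{11 - 438} = \left(\left(-18993 - \left(-74180\right) \frac{1}{5710}\right) - 152766\right) + \frac{1}{-427} \left(-182\right) = \left(\left(-18993 - - \frac{7418}{571}\right) - 152766\right) - - \frac{26}{61} = \left(\left(-18993 + \frac{7418}{571}\right) - 152766\right) + \frac{26}{61} = \left(- \frac{10837585}{571} - 152766\right) + \frac{26}{61} = - \frac{98066971}{571} + \frac{26}{61} = - \frac{5982070385}{34831}$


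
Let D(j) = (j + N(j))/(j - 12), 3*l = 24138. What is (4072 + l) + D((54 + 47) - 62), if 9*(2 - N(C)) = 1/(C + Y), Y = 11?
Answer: 147252149/12150 ≈ 12120.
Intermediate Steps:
l = 8046 (l = (⅓)*24138 = 8046)
N(C) = 2 - 1/(9*(11 + C)) (N(C) = 2 - 1/(9*(C + 11)) = 2 - 1/(9*(11 + C)))
D(j) = (j + (197 + 18*j)/(9*(11 + j)))/(-12 + j) (D(j) = (j + (197 + 18*j)/(9*(11 + j)))/(j - 12) = (j + (197 + 18*j)/(9*(11 + j)))/(-12 + j))
(4072 + l) + D((54 + 47) - 62) = (4072 + 8046) + (197/9 + 2*((54 + 47) - 62) + ((54 + 47) - 62)*(11 + ((54 + 47) - 62)))/((-12 + ((54 + 47) - 62))*(11 + ((54 + 47) - 62))) = 12118 + (197/9 + 2*(101 - 62) + (101 - 62)*(11 + (101 - 62)))/((-12 + (101 - 62))*(11 + (101 - 62))) = 12118 + (197/9 + 2*39 + 39*(11 + 39))/((-12 + 39)*(11 + 39)) = 12118 + (197/9 + 78 + 39*50)/(27*50) = 12118 + (1/27)*(1/50)*(197/9 + 78 + 1950) = 12118 + (1/27)*(1/50)*(18449/9) = 12118 + 18449/12150 = 147252149/12150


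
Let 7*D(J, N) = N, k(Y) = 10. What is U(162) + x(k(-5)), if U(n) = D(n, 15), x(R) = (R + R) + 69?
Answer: 638/7 ≈ 91.143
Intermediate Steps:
x(R) = 69 + 2*R (x(R) = 2*R + 69 = 69 + 2*R)
D(J, N) = N/7
U(n) = 15/7 (U(n) = (⅐)*15 = 15/7)
U(162) + x(k(-5)) = 15/7 + (69 + 2*10) = 15/7 + (69 + 20) = 15/7 + 89 = 638/7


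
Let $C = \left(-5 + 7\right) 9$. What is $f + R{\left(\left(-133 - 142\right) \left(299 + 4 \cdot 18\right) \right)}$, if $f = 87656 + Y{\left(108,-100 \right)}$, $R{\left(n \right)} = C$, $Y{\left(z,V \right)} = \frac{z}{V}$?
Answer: $\frac{2191823}{25} \approx 87673.0$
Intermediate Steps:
$C = 18$ ($C = 2 \cdot 9 = 18$)
$R{\left(n \right)} = 18$
$f = \frac{2191373}{25}$ ($f = 87656 + \frac{108}{-100} = 87656 + 108 \left(- \frac{1}{100}\right) = 87656 - \frac{27}{25} = \frac{2191373}{25} \approx 87655.0$)
$f + R{\left(\left(-133 - 142\right) \left(299 + 4 \cdot 18\right) \right)} = \frac{2191373}{25} + 18 = \frac{2191823}{25}$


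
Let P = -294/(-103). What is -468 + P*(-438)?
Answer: -176976/103 ≈ -1718.2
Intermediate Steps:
P = 294/103 (P = -294*(-1/103) = 294/103 ≈ 2.8544)
-468 + P*(-438) = -468 + (294/103)*(-438) = -468 - 128772/103 = -176976/103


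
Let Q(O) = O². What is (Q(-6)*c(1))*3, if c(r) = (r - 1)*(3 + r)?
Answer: 0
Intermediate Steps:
c(r) = (-1 + r)*(3 + r)
(Q(-6)*c(1))*3 = ((-6)²*(-3 + 1² + 2*1))*3 = (36*(-3 + 1 + 2))*3 = (36*0)*3 = 0*3 = 0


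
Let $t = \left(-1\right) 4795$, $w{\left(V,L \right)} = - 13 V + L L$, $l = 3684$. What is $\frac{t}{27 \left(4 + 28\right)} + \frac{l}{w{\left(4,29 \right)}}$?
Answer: $- \frac{200093}{227232} \approx -0.88057$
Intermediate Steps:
$w{\left(V,L \right)} = L^{2} - 13 V$ ($w{\left(V,L \right)} = - 13 V + L^{2} = L^{2} - 13 V$)
$t = -4795$
$\frac{t}{27 \left(4 + 28\right)} + \frac{l}{w{\left(4,29 \right)}} = - \frac{4795}{27 \left(4 + 28\right)} + \frac{3684}{29^{2} - 52} = - \frac{4795}{27 \cdot 32} + \frac{3684}{841 - 52} = - \frac{4795}{864} + \frac{3684}{789} = \left(-4795\right) \frac{1}{864} + 3684 \cdot \frac{1}{789} = - \frac{4795}{864} + \frac{1228}{263} = - \frac{200093}{227232}$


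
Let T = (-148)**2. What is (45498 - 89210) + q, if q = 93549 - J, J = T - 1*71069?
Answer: 99002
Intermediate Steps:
T = 21904
J = -49165 (J = 21904 - 1*71069 = 21904 - 71069 = -49165)
q = 142714 (q = 93549 - 1*(-49165) = 93549 + 49165 = 142714)
(45498 - 89210) + q = (45498 - 89210) + 142714 = -43712 + 142714 = 99002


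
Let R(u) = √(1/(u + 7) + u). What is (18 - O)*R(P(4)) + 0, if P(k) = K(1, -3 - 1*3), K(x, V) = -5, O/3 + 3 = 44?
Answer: -315*I*√2/2 ≈ -222.74*I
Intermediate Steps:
O = 123 (O = -9 + 3*44 = -9 + 132 = 123)
P(k) = -5
R(u) = √(u + 1/(7 + u)) (R(u) = √(1/(7 + u) + u) = √(u + 1/(7 + u)))
(18 - O)*R(P(4)) + 0 = (18 - 1*123)*√((1 - 5*(7 - 5))/(7 - 5)) + 0 = (18 - 123)*√((1 - 5*2)/2) + 0 = -105*√2*√(1 - 10)/2 + 0 = -105*3*I*√2/2 + 0 = -315*I*√2/2 + 0 = -315*I*√2/2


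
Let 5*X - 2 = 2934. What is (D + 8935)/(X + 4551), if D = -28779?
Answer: -99220/25691 ≈ -3.8621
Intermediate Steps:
X = 2936/5 (X = ⅖ + (⅕)*2934 = ⅖ + 2934/5 = 2936/5 ≈ 587.20)
(D + 8935)/(X + 4551) = (-28779 + 8935)/(2936/5 + 4551) = -19844/25691/5 = -19844*5/25691 = -99220/25691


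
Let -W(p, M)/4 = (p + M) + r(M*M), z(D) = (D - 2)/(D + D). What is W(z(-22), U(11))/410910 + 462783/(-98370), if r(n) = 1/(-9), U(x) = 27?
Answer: -41838050627/8892667674 ≈ -4.7048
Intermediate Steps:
z(D) = (-2 + D)/(2*D) (z(D) = (-2 + D)/((2*D)) = (-2 + D)*(1/(2*D)) = (-2 + D)/(2*D))
r(n) = -⅑
W(p, M) = 4/9 - 4*M - 4*p (W(p, M) = -4*((p + M) - ⅑) = -4*((M + p) - ⅑) = -4*(-⅑ + M + p) = 4/9 - 4*M - 4*p)
W(z(-22), U(11))/410910 + 462783/(-98370) = (4/9 - 4*27 - 2*(-2 - 22)/(-22))/410910 + 462783/(-98370) = (4/9 - 108 - 2*(-1)*(-24)/22)*(1/410910) + 462783*(-1/98370) = (4/9 - 108 - 4*6/11)*(1/410910) - 154261/32790 = (4/9 - 108 - 24/11)*(1/410910) - 154261/32790 = -10864/99*1/410910 - 154261/32790 = -5432/20340045 - 154261/32790 = -41838050627/8892667674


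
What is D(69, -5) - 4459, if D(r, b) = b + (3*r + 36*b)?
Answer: -4437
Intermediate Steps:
D(r, b) = 3*r + 37*b
D(69, -5) - 4459 = (3*69 + 37*(-5)) - 4459 = (207 - 185) - 4459 = 22 - 4459 = -4437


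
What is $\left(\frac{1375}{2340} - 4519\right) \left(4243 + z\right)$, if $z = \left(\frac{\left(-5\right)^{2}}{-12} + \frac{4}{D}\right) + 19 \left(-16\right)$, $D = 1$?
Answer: $- \frac{100002352547}{5616} \approx -1.7807 \cdot 10^{7}$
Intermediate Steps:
$z = - \frac{3625}{12}$ ($z = \left(\frac{\left(-5\right)^{2}}{-12} + \frac{4}{1}\right) + 19 \left(-16\right) = \left(25 \left(- \frac{1}{12}\right) + 4 \cdot 1\right) - 304 = \left(- \frac{25}{12} + 4\right) - 304 = \frac{23}{12} - 304 = - \frac{3625}{12} \approx -302.08$)
$\left(\frac{1375}{2340} - 4519\right) \left(4243 + z\right) = \left(\frac{1375}{2340} - 4519\right) \left(4243 - \frac{3625}{12}\right) = \left(1375 \cdot \frac{1}{2340} - 4519\right) \frac{47291}{12} = \left(\frac{275}{468} - 4519\right) \frac{47291}{12} = \left(- \frac{2114617}{468}\right) \frac{47291}{12} = - \frac{100002352547}{5616}$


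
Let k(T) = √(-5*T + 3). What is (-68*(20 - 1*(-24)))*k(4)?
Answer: -2992*I*√17 ≈ -12336.0*I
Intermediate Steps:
k(T) = √(3 - 5*T)
(-68*(20 - 1*(-24)))*k(4) = (-68*(20 - 1*(-24)))*√(3 - 5*4) = (-68*(20 + 24))*√(3 - 20) = (-68*44)*√(-17) = -2992*I*√17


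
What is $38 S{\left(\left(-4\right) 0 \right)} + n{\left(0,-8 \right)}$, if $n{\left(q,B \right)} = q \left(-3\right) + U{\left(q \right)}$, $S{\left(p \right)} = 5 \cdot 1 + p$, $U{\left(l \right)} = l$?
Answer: $190$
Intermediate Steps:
$S{\left(p \right)} = 5 + p$
$n{\left(q,B \right)} = - 2 q$ ($n{\left(q,B \right)} = q \left(-3\right) + q = - 3 q + q = - 2 q$)
$38 S{\left(\left(-4\right) 0 \right)} + n{\left(0,-8 \right)} = 38 \left(5 - 0\right) - 0 = 38 \left(5 + 0\right) + 0 = 38 \cdot 5 + 0 = 190 + 0 = 190$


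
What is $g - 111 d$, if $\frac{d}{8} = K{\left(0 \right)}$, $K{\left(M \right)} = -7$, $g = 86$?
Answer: $6302$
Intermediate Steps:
$d = -56$ ($d = 8 \left(-7\right) = -56$)
$g - 111 d = 86 - -6216 = 86 + 6216 = 6302$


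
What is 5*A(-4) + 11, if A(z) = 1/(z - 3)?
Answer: 72/7 ≈ 10.286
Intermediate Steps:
A(z) = 1/(-3 + z)
5*A(-4) + 11 = 5/(-3 - 4) + 11 = 5/(-7) + 11 = 5*(-⅐) + 11 = -5/7 + 11 = 72/7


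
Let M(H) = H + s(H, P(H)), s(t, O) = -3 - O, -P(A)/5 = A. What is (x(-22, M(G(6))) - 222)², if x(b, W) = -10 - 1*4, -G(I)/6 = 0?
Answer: 55696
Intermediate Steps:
P(A) = -5*A
G(I) = 0 (G(I) = -6*0 = 0)
M(H) = -3 + 6*H (M(H) = H + (-3 - (-5)*H) = H + (-3 + 5*H) = -3 + 6*H)
x(b, W) = -14 (x(b, W) = -10 - 4 = -14)
(x(-22, M(G(6))) - 222)² = (-14 - 222)² = (-236)² = 55696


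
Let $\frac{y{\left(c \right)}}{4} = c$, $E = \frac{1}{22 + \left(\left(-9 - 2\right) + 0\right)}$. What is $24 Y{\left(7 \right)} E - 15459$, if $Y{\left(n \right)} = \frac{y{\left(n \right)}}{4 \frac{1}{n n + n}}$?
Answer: $- \frac{160641}{11} \approx -14604.0$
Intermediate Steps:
$E = \frac{1}{11}$ ($E = \frac{1}{22 + \left(-11 + 0\right)} = \frac{1}{22 - 11} = \frac{1}{11} \approx 0.090909$)
$y{\left(c \right)} = 4 c$
$Y{\left(n \right)} = 4 n \left(\frac{n}{4} + \frac{n^{2}}{4}\right)$ ($Y{\left(n \right)} = \frac{4 n}{4 \frac{1}{n n + n}} = \frac{4 n}{4 \frac{1}{n^{2} + n}} = \frac{4 n}{4 \frac{1}{n + n^{2}}} = 4 n \left(\frac{n}{4} + \frac{n^{2}}{4}\right)$)
$24 Y{\left(7 \right)} E - 15459 = 24 \cdot 7^{2} \left(1 + 7\right) \frac{1}{11} - 15459 = 24 \cdot 49 \cdot 8 \cdot \frac{1}{11} - 15459 = 24 \cdot 392 \cdot \frac{1}{11} - 15459 = 9408 \cdot \frac{1}{11} - 15459 = \frac{9408}{11} - 15459 = - \frac{160641}{11}$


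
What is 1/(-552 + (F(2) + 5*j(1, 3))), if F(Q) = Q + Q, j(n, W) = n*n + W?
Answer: -1/528 ≈ -0.0018939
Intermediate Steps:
j(n, W) = W + n² (j(n, W) = n² + W = W + n²)
F(Q) = 2*Q
1/(-552 + (F(2) + 5*j(1, 3))) = 1/(-552 + (2*2 + 5*(3 + 1²))) = 1/(-552 + (4 + 5*(3 + 1))) = 1/(-552 + (4 + 5*4)) = 1/(-552 + (4 + 20)) = 1/(-552 + 24) = 1/(-528) = -1/528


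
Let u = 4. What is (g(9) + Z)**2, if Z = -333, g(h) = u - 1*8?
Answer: 113569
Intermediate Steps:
g(h) = -4 (g(h) = 4 - 1*8 = 4 - 8 = -4)
(g(9) + Z)**2 = (-4 - 333)**2 = (-337)**2 = 113569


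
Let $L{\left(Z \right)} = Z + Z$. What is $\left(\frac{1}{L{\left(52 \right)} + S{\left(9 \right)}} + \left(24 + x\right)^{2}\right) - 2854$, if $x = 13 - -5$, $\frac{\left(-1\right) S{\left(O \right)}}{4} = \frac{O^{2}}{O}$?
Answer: $- \frac{74119}{68} \approx -1090.0$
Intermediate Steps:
$S{\left(O \right)} = - 4 O$ ($S{\left(O \right)} = - 4 \frac{O^{2}}{O} = - 4 O$)
$x = 18$ ($x = 13 + 5 = 18$)
$L{\left(Z \right)} = 2 Z$
$\left(\frac{1}{L{\left(52 \right)} + S{\left(9 \right)}} + \left(24 + x\right)^{2}\right) - 2854 = \left(\frac{1}{2 \cdot 52 - 36} + \left(24 + 18\right)^{2}\right) - 2854 = \left(\frac{1}{104 - 36} + 42^{2}\right) - 2854 = \left(\frac{1}{68} + 1764\right) - 2854 = \frac{119953}{68} - 2854 = - \frac{74119}{68}$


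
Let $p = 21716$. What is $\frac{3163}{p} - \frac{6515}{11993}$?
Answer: $- \frac{103545881}{260439988} \approx -0.39758$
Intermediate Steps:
$\frac{3163}{p} - \frac{6515}{11993} = \frac{3163}{21716} - \frac{6515}{11993} = - \frac{103545881}{260439988}$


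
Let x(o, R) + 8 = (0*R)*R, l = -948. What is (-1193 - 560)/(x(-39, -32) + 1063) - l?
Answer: 998387/1055 ≈ 946.34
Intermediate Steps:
x(o, R) = -8 (x(o, R) = -8 + (0*R)*R = -8 + 0*R = -8 + 0 = -8)
(-1193 - 560)/(x(-39, -32) + 1063) - l = (-1193 - 560)/(-8 + 1063) - 1*(-948) = -1753/1055 + 948 = 998387/1055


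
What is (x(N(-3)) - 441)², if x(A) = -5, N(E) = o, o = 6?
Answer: 198916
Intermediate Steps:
N(E) = 6
(x(N(-3)) - 441)² = (-5 - 441)² = (-446)² = 198916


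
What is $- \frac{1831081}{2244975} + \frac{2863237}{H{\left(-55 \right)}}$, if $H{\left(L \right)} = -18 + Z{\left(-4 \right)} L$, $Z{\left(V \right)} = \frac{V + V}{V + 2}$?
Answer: $- \frac{6428331281353}{534304050} \approx -12031.0$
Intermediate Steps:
$Z{\left(V \right)} = \frac{2 V}{2 + V}$
$H{\left(L \right)} = -18 + 4 L$ ($H{\left(L \right)} = -18 + 2 \left(-4\right) \frac{1}{2 - 4} L = -18 + 2 \left(-4\right) \frac{1}{-2} L = -18 + 2 \left(-4\right) \left(- \frac{1}{2}\right) L = -18 + 4 L$)
$- \frac{1831081}{2244975} + \frac{2863237}{H{\left(-55 \right)}} = - \frac{1831081}{2244975} + \frac{2863237}{-18 + 4 \left(-55\right)} = \left(-1831081\right) \frac{1}{2244975} + \frac{2863237}{-18 - 220} = - \frac{1831081}{2244975} + \frac{2863237}{-238} = - \frac{1831081}{2244975} + 2863237 \left(- \frac{1}{238}\right) = - \frac{1831081}{2244975} - \frac{2863237}{238} = - \frac{6428331281353}{534304050}$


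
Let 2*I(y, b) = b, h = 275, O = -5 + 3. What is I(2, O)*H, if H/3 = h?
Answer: -825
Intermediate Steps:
O = -2
H = 825 (H = 3*275 = 825)
I(y, b) = b/2
I(2, O)*H = ((1/2)*(-2))*825 = -1*825 = -825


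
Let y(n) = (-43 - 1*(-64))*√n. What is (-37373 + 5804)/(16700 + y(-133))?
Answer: -527202300/278948653 + 662949*I*√133/278948653 ≈ -1.89 + 0.027408*I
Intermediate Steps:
y(n) = 21*√n (y(n) = (-43 + 64)*√n = 21*√n)
(-37373 + 5804)/(16700 + y(-133)) = (-37373 + 5804)/(16700 + 21*√(-133)) = -31569/(16700 + 21*(I*√133)) = -31569/(16700 + 21*I*√133)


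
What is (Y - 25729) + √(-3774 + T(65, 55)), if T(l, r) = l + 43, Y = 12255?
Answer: -13474 + I*√3666 ≈ -13474.0 + 60.547*I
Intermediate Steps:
T(l, r) = 43 + l
(Y - 25729) + √(-3774 + T(65, 55)) = (12255 - 25729) + √(-3774 + (43 + 65)) = -13474 + √(-3774 + 108) = -13474 + √(-3666) = -13474 + I*√3666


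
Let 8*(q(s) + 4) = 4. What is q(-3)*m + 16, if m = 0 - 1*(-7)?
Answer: -17/2 ≈ -8.5000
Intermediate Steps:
q(s) = -7/2 (q(s) = -4 + (⅛)*4 = -4 + ½ = -7/2)
m = 7 (m = 0 + 7 = 7)
q(-3)*m + 16 = -7/2*7 + 16 = -49/2 + 16 = -17/2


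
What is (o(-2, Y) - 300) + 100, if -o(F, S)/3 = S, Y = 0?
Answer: -200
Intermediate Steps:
o(F, S) = -3*S
(o(-2, Y) - 300) + 100 = (-3*0 - 300) + 100 = (0 - 300) + 100 = -300 + 100 = -200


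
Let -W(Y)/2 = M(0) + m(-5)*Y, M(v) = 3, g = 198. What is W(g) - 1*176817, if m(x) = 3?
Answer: -178011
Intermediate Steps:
W(Y) = -6 - 6*Y (W(Y) = -2*(3 + 3*Y) = -6 - 6*Y)
W(g) - 1*176817 = (-6 - 6*198) - 1*176817 = (-6 - 1188) - 176817 = -1194 - 176817 = -178011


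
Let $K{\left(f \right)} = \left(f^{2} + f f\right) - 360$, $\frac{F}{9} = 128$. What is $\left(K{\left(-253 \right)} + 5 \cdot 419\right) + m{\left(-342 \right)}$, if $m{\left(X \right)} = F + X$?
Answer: $130563$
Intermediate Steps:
$F = 1152$ ($F = 9 \cdot 128 = 1152$)
$K{\left(f \right)} = -360 + 2 f^{2}$ ($K{\left(f \right)} = \left(f^{2} + f^{2}\right) - 360 = 2 f^{2} - 360 = -360 + 2 f^{2}$)
$m{\left(X \right)} = 1152 + X$
$\left(K{\left(-253 \right)} + 5 \cdot 419\right) + m{\left(-342 \right)} = \left(\left(-360 + 2 \left(-253\right)^{2}\right) + 5 \cdot 419\right) + \left(1152 - 342\right) = \left(\left(-360 + 2 \cdot 64009\right) + 2095\right) + 810 = \left(\left(-360 + 128018\right) + 2095\right) + 810 = \left(127658 + 2095\right) + 810 = 129753 + 810 = 130563$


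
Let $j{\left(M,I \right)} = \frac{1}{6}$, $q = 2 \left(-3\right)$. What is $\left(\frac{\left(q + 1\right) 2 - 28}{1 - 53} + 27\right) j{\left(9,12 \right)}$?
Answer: $\frac{721}{156} \approx 4.6218$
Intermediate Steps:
$q = -6$
$j{\left(M,I \right)} = \frac{1}{6}$
$\left(\frac{\left(q + 1\right) 2 - 28}{1 - 53} + 27\right) j{\left(9,12 \right)} = \left(\frac{\left(-6 + 1\right) 2 - 28}{1 - 53} + 27\right) \frac{1}{6} = \left(\frac{\left(-5\right) 2 - 28}{-52} + 27\right) \frac{1}{6} = \left(\left(-10 - 28\right) \left(- \frac{1}{52}\right) + 27\right) \frac{1}{6} = \left(\left(-38\right) \left(- \frac{1}{52}\right) + 27\right) \frac{1}{6} = \left(\frac{19}{26} + 27\right) \frac{1}{6} = \frac{721}{26} \cdot \frac{1}{6} = \frac{721}{156}$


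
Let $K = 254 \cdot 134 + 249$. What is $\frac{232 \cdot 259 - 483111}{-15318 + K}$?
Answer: $- \frac{423023}{18967} \approx -22.303$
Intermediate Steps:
$K = 34285$ ($K = 34036 + 249 = 34285$)
$\frac{232 \cdot 259 - 483111}{-15318 + K} = \frac{232 \cdot 259 - 483111}{-15318 + 34285} = \frac{60088 - 483111}{18967} = \left(-423023\right) \frac{1}{18967} = - \frac{423023}{18967}$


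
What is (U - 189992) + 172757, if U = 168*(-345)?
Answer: -75195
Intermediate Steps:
U = -57960
(U - 189992) + 172757 = (-57960 - 189992) + 172757 = -247952 + 172757 = -75195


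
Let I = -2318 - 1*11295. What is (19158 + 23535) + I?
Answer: 29080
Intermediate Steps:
I = -13613 (I = -2318 - 11295 = -13613)
(19158 + 23535) + I = (19158 + 23535) - 13613 = 42693 - 13613 = 29080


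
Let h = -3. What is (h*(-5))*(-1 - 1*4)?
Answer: -75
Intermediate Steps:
(h*(-5))*(-1 - 1*4) = (-3*(-5))*(-1 - 1*4) = 15*(-1 - 4) = 15*(-5) = -75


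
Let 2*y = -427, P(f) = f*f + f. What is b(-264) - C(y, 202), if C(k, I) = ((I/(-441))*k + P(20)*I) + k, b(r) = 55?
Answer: -10668331/126 ≈ -84669.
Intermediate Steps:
P(f) = f + f**2 (P(f) = f**2 + f = f + f**2)
y = -427/2 (y = (1/2)*(-427) = -427/2 ≈ -213.50)
C(k, I) = k + 420*I - I*k/441 (C(k, I) = ((I/(-441))*k + (20*(1 + 20))*I) + k = ((I*(-1/441))*k + (20*21)*I) + k = ((-I/441)*k + 420*I) + k = (-I*k/441 + 420*I) + k = (420*I - I*k/441) + k = k + 420*I - I*k/441)
b(-264) - C(y, 202) = 55 - (-427/2 + 420*202 - 1/441*202*(-427/2)) = 55 - (-427/2 + 84840 + 6161/63) = 55 - 1*10675261/126 = 55 - 10675261/126 = -10668331/126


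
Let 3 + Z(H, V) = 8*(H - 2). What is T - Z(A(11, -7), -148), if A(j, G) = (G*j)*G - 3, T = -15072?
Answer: -19341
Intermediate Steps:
A(j, G) = -3 + j*G**2 (A(j, G) = j*G**2 - 3 = -3 + j*G**2)
Z(H, V) = -19 + 8*H (Z(H, V) = -3 + 8*(H - 2) = -3 + 8*(-2 + H) = -3 + (-16 + 8*H) = -19 + 8*H)
T - Z(A(11, -7), -148) = -15072 - (-19 + 8*(-3 + 11*(-7)**2)) = -15072 - (-19 + 8*(-3 + 11*49)) = -15072 - (-19 + 8*(-3 + 539)) = -15072 - (-19 + 8*536) = -15072 - (-19 + 4288) = -15072 - 1*4269 = -15072 - 4269 = -19341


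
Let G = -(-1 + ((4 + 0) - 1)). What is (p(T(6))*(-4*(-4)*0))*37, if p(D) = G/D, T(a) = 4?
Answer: 0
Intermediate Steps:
G = -2 (G = -(-1 + (4 - 1)) = -(-1 + 3) = -1*2 = -2)
p(D) = -2/D
(p(T(6))*(-4*(-4)*0))*37 = ((-2/4)*(-4*(-4)*0))*37 = ((-2*¼)*(16*0))*37 = -½*0*37 = 0*37 = 0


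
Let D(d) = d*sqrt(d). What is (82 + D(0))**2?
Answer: 6724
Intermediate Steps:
D(d) = d**(3/2)
(82 + D(0))**2 = (82 + 0**(3/2))**2 = (82 + 0)**2 = 82**2 = 6724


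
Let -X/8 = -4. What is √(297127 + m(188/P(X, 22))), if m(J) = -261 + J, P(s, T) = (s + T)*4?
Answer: √96184866/18 ≈ 544.85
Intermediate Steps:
X = 32 (X = -8*(-4) = 32)
P(s, T) = 4*T + 4*s (P(s, T) = (T + s)*4 = 4*T + 4*s)
√(297127 + m(188/P(X, 22))) = √(297127 + (-261 + 188/(4*22 + 4*32))) = √(297127 + (-261 + 188/(88 + 128))) = √(297127 + (-261 + 188/216)) = √(297127 + (-261 + 188*(1/216))) = √(297127 + (-261 + 47/54)) = √(297127 - 14047/54) = √(16030811/54) = √96184866/18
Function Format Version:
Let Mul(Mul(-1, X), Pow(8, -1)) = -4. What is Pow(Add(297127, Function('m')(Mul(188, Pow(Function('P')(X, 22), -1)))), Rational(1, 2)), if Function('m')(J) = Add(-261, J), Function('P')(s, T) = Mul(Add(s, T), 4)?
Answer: Mul(Rational(1, 18), Pow(96184866, Rational(1, 2))) ≈ 544.85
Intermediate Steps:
X = 32 (X = Mul(-8, -4) = 32)
Function('P')(s, T) = Add(Mul(4, T), Mul(4, s)) (Function('P')(s, T) = Mul(Add(T, s), 4) = Add(Mul(4, T), Mul(4, s)))
Pow(Add(297127, Function('m')(Mul(188, Pow(Function('P')(X, 22), -1)))), Rational(1, 2)) = Pow(Add(297127, Add(-261, Mul(188, Pow(Add(Mul(4, 22), Mul(4, 32)), -1)))), Rational(1, 2)) = Pow(Add(297127, Add(-261, Mul(188, Pow(Add(88, 128), -1)))), Rational(1, 2)) = Pow(Add(297127, Add(-261, Mul(188, Pow(216, -1)))), Rational(1, 2)) = Pow(Add(297127, Add(-261, Mul(188, Rational(1, 216)))), Rational(1, 2)) = Pow(Add(297127, Add(-261, Rational(47, 54))), Rational(1, 2)) = Pow(Add(297127, Rational(-14047, 54)), Rational(1, 2)) = Pow(Rational(16030811, 54), Rational(1, 2)) = Mul(Rational(1, 18), Pow(96184866, Rational(1, 2)))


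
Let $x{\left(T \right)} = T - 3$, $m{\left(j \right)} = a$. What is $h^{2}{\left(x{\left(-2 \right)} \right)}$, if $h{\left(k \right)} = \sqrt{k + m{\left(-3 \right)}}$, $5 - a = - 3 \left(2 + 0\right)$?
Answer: $6$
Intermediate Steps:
$a = 11$ ($a = 5 - - 3 \left(2 + 0\right) = 5 - \left(-3\right) 2 = 5 - -6 = 5 + 6 = 11$)
$m{\left(j \right)} = 11$
$x{\left(T \right)} = -3 + T$ ($x{\left(T \right)} = T - 3 = -3 + T$)
$h{\left(k \right)} = \sqrt{11 + k}$ ($h{\left(k \right)} = \sqrt{k + 11} = \sqrt{11 + k}$)
$h^{2}{\left(x{\left(-2 \right)} \right)} = \left(\sqrt{11 - 5}\right)^{2} = \left(\sqrt{6}\right)^{2} = 6$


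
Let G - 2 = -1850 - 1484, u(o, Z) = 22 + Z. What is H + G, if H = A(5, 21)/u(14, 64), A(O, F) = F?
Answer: -286531/86 ≈ -3331.8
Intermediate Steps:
G = -3332 (G = 2 + (-1850 - 1484) = 2 - 3334 = -3332)
H = 21/86 (H = 21/(22 + 64) = 21/86 ≈ 0.24419)
H + G = 21/86 - 3332 = -286531/86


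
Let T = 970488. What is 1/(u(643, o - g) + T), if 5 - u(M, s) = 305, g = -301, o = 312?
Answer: 1/970188 ≈ 1.0307e-6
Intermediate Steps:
u(M, s) = -300 (u(M, s) = 5 - 1*305 = 5 - 305 = -300)
1/(u(643, o - g) + T) = 1/(-300 + 970488) = 1/970188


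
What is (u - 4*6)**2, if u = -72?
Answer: 9216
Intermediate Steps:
(u - 4*6)**2 = (-72 - 4*6)**2 = (-72 - 24)**2 = (-96)**2 = 9216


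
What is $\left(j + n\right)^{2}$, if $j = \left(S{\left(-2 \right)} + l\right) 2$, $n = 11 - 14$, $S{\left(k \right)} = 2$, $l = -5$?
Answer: $81$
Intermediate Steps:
$n = -3$ ($n = 11 - 14 = -3$)
$j = -6$ ($j = \left(2 - 5\right) 2 = \left(-3\right) 2 = -6$)
$\left(j + n\right)^{2} = \left(-6 - 3\right)^{2} = \left(-9\right)^{2} = 81$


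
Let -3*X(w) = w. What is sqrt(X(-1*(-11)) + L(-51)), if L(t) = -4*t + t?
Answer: 8*sqrt(21)/3 ≈ 12.220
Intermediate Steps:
X(w) = -w/3
L(t) = -3*t
sqrt(X(-1*(-11)) + L(-51)) = sqrt(-(-1)*(-11)/3 - 3*(-51)) = sqrt(-1/3*11 + 153) = sqrt(-11/3 + 153) = sqrt(448/3) = 8*sqrt(21)/3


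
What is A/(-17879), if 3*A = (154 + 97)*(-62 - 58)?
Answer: 10040/17879 ≈ 0.56155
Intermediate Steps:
A = -10040 (A = ((154 + 97)*(-62 - 58))/3 = (251*(-120))/3 = (1/3)*(-30120) = -10040)
A/(-17879) = -10040/(-17879) = -10040*(-1/17879) = 10040/17879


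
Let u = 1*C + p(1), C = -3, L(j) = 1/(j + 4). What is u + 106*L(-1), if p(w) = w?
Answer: 100/3 ≈ 33.333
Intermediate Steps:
L(j) = 1/(4 + j)
u = -2 (u = 1*(-3) + 1 = -3 + 1 = -2)
u + 106*L(-1) = -2 + 106/(4 - 1) = -2 + 106/3 = 100/3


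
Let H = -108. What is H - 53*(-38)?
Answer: 1906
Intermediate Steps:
H - 53*(-38) = -108 - 53*(-38) = -108 + 2014 = 1906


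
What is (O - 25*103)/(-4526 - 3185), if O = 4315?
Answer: -1740/7711 ≈ -0.22565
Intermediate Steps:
(O - 25*103)/(-4526 - 3185) = (4315 - 25*103)/(-4526 - 3185) = (4315 - 2575)/(-7711) = 1740*(-1/7711) = -1740/7711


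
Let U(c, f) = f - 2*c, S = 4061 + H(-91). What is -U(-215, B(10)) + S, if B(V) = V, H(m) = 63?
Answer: 3684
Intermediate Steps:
S = 4124 (S = 4061 + 63 = 4124)
-U(-215, B(10)) + S = -(10 - 2*(-215)) + 4124 = -(10 + 430) + 4124 = -1*440 + 4124 = -440 + 4124 = 3684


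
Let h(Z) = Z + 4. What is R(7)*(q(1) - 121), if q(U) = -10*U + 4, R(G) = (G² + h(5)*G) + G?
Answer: -15113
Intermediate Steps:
h(Z) = 4 + Z
R(G) = G² + 10*G (R(G) = (G² + (4 + 5)*G) + G = (G² + 9*G) + G = G² + 10*G)
q(U) = 4 - 10*U
R(7)*(q(1) - 121) = (7*(10 + 7))*((4 - 10*1) - 121) = (7*17)*((4 - 10) - 121) = 119*(-6 - 121) = 119*(-127) = -15113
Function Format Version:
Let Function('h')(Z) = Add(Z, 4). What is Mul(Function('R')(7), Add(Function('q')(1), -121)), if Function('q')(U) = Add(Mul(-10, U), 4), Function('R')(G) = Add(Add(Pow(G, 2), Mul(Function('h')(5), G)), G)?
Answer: -15113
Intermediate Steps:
Function('h')(Z) = Add(4, Z)
Function('R')(G) = Add(Pow(G, 2), Mul(10, G)) (Function('R')(G) = Add(Add(Pow(G, 2), Mul(Add(4, 5), G)), G) = Add(Add(Pow(G, 2), Mul(9, G)), G) = Add(Pow(G, 2), Mul(10, G)))
Function('q')(U) = Add(4, Mul(-10, U))
Mul(Function('R')(7), Add(Function('q')(1), -121)) = Mul(Mul(7, Add(10, 7)), Add(Add(4, Mul(-10, 1)), -121)) = Mul(Mul(7, 17), Add(Add(4, -10), -121)) = Mul(119, Add(-6, -121)) = Mul(119, -127) = -15113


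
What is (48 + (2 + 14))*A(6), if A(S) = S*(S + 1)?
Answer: 2688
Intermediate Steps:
A(S) = S*(1 + S)
(48 + (2 + 14))*A(6) = (48 + (2 + 14))*(6*(1 + 6)) = (48 + 16)*(6*7) = 64*42 = 2688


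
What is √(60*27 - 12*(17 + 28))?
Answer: 6*√30 ≈ 32.863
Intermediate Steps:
√(60*27 - 12*(17 + 28)) = √(1620 - 12*45) = √(1620 - 540) = √1080 = 6*√30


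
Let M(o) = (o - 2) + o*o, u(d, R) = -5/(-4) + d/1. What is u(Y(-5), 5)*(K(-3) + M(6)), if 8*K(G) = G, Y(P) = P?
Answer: -4755/32 ≈ -148.59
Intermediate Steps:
u(d, R) = 5/4 + d (u(d, R) = -5*(-1/4) + d*1 = 5/4 + d)
K(G) = G/8
M(o) = -2 + o + o**2 (M(o) = (-2 + o) + o**2 = -2 + o + o**2)
u(Y(-5), 5)*(K(-3) + M(6)) = (5/4 - 5)*((1/8)*(-3) + (-2 + 6 + 6**2)) = -15*(-3/8 + (-2 + 6 + 36))/4 = -15*(-3/8 + 40)/4 = -15/4*317/8 = -4755/32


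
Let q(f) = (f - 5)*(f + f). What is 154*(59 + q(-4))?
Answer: 20174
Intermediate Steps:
q(f) = 2*f*(-5 + f) (q(f) = (-5 + f)*(2*f) = 2*f*(-5 + f))
154*(59 + q(-4)) = 154*(59 + 2*(-4)*(-5 - 4)) = 154*(59 + 2*(-4)*(-9)) = 154*(59 + 72) = 154*131 = 20174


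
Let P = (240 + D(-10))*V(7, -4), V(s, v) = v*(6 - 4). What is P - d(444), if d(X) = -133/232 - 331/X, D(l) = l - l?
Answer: -49409879/25752 ≈ -1918.7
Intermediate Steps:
D(l) = 0
d(X) = -133/232 - 331/X (d(X) = -133*1/232 - 331/X = -133/232 - 331/X)
V(s, v) = 2*v (V(s, v) = v*2 = 2*v)
P = -1920 (P = (240 + 0)*(2*(-4)) = 240*(-8) = -1920)
P - d(444) = -1920 - (-133/232 - 331/444) = -1920 - 1*(-33961/25752) = -1920 + 33961/25752 = -49409879/25752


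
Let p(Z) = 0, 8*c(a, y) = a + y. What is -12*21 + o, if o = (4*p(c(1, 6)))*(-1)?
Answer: -252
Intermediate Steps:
c(a, y) = a/8 + y/8 (c(a, y) = (a + y)/8 = a/8 + y/8)
o = 0 (o = (4*0)*(-1) = 0*(-1) = 0)
-12*21 + o = -12*21 + 0 = -252 + 0 = -252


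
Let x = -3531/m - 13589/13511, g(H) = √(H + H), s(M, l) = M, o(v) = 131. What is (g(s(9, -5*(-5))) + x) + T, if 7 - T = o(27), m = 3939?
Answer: -2233497736/17739943 + 3*√2 ≈ -121.66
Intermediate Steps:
g(H) = √2*√H (g(H) = √(2*H) = √2*√H)
T = -124 (T = 7 - 1*131 = 7 - 131 = -124)
x = -33744804/17739943 (x = -3531/3939 - 13589/13511 = -3531*1/3939 - 13589*1/13511 = -1177/1313 - 13589/13511 = -33744804/17739943 ≈ -1.9022)
(g(s(9, -5*(-5))) + x) + T = (√2*√9 - 33744804/17739943) - 124 = (√2*3 - 33744804/17739943) - 124 = (3*√2 - 33744804/17739943) - 124 = (-33744804/17739943 + 3*√2) - 124 = -2233497736/17739943 + 3*√2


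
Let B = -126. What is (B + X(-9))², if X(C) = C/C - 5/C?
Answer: 1254400/81 ≈ 15486.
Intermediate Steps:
X(C) = 1 - 5/C
(B + X(-9))² = (-126 + (-5 - 9)/(-9))² = (-126 - ⅑*(-14))² = (-126 + 14/9)² = (-1120/9)² = 1254400/81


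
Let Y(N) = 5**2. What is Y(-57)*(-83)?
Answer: -2075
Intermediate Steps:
Y(N) = 25
Y(-57)*(-83) = 25*(-83) = -2075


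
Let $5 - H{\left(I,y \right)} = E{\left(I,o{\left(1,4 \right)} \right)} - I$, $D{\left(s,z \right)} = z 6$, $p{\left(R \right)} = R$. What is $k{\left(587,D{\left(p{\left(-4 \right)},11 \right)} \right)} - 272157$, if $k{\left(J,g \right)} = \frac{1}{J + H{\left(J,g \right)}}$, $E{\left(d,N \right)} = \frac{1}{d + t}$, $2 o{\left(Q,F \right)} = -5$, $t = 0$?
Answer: $- \frac{188352238717}{692072} \approx -2.7216 \cdot 10^{5}$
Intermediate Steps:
$o{\left(Q,F \right)} = - \frac{5}{2}$ ($o{\left(Q,F \right)} = \frac{1}{2} \left(-5\right) = - \frac{5}{2}$)
$D{\left(s,z \right)} = 6 z$
$E{\left(d,N \right)} = \frac{1}{d}$ ($E{\left(d,N \right)} = \frac{1}{d + 0} = \frac{1}{d}$)
$H{\left(I,y \right)} = 5 + I - \frac{1}{I}$ ($H{\left(I,y \right)} = 5 - \left(\frac{1}{I} - I\right) = 5 + \left(I - \frac{1}{I}\right) = 5 + I - \frac{1}{I}$)
$k{\left(J,g \right)} = \frac{1}{5 - \frac{1}{J} + 2 J}$ ($k{\left(J,g \right)} = \frac{1}{J + \left(5 + J - \frac{1}{J}\right)} = \frac{1}{5 - \frac{1}{J} + 2 J}$)
$k{\left(587,D{\left(p{\left(-4 \right)},11 \right)} \right)} - 272157 = \frac{587}{-1 + 587^{2} + 587 \left(5 + 587\right)} - 272157 = \frac{587}{-1 + 344569 + 587 \cdot 592} - 272157 = \frac{587}{-1 + 344569 + 347504} - 272157 = \frac{587}{692072} - 272157 = - \frac{188352238717}{692072}$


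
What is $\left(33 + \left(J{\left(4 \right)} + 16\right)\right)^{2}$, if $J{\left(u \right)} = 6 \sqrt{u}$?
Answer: $3721$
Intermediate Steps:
$\left(33 + \left(J{\left(4 \right)} + 16\right)\right)^{2} = \left(33 + \left(6 \sqrt{4} + 16\right)\right)^{2} = \left(33 + \left(6 \cdot 2 + 16\right)\right)^{2} = \left(33 + \left(12 + 16\right)\right)^{2} = \left(33 + 28\right)^{2} = 61^{2} = 3721$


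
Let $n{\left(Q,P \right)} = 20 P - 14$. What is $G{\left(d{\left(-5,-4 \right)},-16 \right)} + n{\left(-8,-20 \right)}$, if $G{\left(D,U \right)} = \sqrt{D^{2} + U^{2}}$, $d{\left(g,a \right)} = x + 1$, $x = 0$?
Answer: $-414 + \sqrt{257} \approx -397.97$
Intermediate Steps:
$d{\left(g,a \right)} = 1$ ($d{\left(g,a \right)} = 0 + 1 = 1$)
$n{\left(Q,P \right)} = -14 + 20 P$
$G{\left(d{\left(-5,-4 \right)},-16 \right)} + n{\left(-8,-20 \right)} = \sqrt{1^{2} + \left(-16\right)^{2}} + \left(-14 + 20 \left(-20\right)\right) = \sqrt{1 + 256} - 414 = \sqrt{257} - 414 = -414 + \sqrt{257}$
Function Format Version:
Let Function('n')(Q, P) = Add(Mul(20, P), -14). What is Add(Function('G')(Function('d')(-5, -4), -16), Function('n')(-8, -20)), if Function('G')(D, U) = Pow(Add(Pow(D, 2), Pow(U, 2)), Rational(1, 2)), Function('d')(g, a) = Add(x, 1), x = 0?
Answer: Add(-414, Pow(257, Rational(1, 2))) ≈ -397.97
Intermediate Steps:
Function('d')(g, a) = 1 (Function('d')(g, a) = Add(0, 1) = 1)
Function('n')(Q, P) = Add(-14, Mul(20, P))
Add(Function('G')(Function('d')(-5, -4), -16), Function('n')(-8, -20)) = Add(Pow(Add(Pow(1, 2), Pow(-16, 2)), Rational(1, 2)), Add(-14, Mul(20, -20))) = Add(Pow(Add(1, 256), Rational(1, 2)), Add(-14, -400)) = Add(Pow(257, Rational(1, 2)), -414) = Add(-414, Pow(257, Rational(1, 2)))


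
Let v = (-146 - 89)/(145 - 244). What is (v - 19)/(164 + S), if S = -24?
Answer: -823/6930 ≈ -0.11876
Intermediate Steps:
v = 235/99 (v = -235/(-99) = -235*(-1/99) = 235/99 ≈ 2.3737)
(v - 19)/(164 + S) = (235/99 - 19)/(164 - 24) = -1646/99/140 = -1646/99*1/140 = -823/6930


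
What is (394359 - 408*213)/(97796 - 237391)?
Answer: -61491/27919 ≈ -2.2025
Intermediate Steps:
(394359 - 408*213)/(97796 - 237391) = (394359 - 86904)/(-139595) = 307455*(-1/139595) = -61491/27919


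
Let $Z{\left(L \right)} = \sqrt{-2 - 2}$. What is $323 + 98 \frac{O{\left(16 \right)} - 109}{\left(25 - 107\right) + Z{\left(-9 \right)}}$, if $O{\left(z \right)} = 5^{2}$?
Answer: $\frac{356021}{841} + \frac{2058 i}{841} \approx 423.33 + 2.4471 i$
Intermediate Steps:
$Z{\left(L \right)} = 2 i$ ($Z{\left(L \right)} = \sqrt{-4} = 2 i$)
$O{\left(z \right)} = 25$
$323 + 98 \frac{O{\left(16 \right)} - 109}{\left(25 - 107\right) + Z{\left(-9 \right)}} = 323 + 98 \frac{25 - 109}{\left(25 - 107\right) + 2 i} = 323 + 98 \left(- \frac{84}{-82 + 2 i}\right) = 323 + 98 \left(- 84 \frac{-82 - 2 i}{6728}\right) = 323 + 98 \left(- \frac{21 \left(-82 - 2 i\right)}{1682}\right) = 323 - \frac{1029 \left(-82 - 2 i\right)}{841}$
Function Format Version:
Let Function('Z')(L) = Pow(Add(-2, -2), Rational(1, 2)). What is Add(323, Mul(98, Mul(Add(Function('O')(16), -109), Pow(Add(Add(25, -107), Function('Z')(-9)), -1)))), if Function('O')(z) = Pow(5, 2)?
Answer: Add(Rational(356021, 841), Mul(Rational(2058, 841), I)) ≈ Add(423.33, Mul(2.4471, I))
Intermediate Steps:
Function('Z')(L) = Mul(2, I) (Function('Z')(L) = Pow(-4, Rational(1, 2)) = Mul(2, I))
Function('O')(z) = 25
Add(323, Mul(98, Mul(Add(Function('O')(16), -109), Pow(Add(Add(25, -107), Function('Z')(-9)), -1)))) = Add(323, Mul(98, Mul(Add(25, -109), Pow(Add(Add(25, -107), Mul(2, I)), -1)))) = Add(323, Mul(98, Mul(-84, Pow(Add(-82, Mul(2, I)), -1)))) = Add(323, Mul(98, Mul(-84, Mul(Rational(1, 6728), Add(-82, Mul(-2, I)))))) = Add(323, Mul(98, Mul(Rational(-21, 1682), Add(-82, Mul(-2, I))))) = Add(323, Mul(Rational(-1029, 841), Add(-82, Mul(-2, I))))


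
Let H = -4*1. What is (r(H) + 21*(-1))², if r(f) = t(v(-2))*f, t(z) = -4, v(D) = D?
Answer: 25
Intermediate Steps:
H = -4
r(f) = -4*f
(r(H) + 21*(-1))² = (-4*(-4) + 21*(-1))² = (16 - 21)² = (-5)² = 25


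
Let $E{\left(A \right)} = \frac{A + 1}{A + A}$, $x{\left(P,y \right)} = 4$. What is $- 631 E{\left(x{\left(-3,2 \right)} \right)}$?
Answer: $- \frac{3155}{8} \approx -394.38$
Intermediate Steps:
$E{\left(A \right)} = \frac{1 + A}{2 A}$
$- 631 E{\left(x{\left(-3,2 \right)} \right)} = - 631 \frac{1 + 4}{2 \cdot 4} = - 631 \cdot \frac{1}{2} \cdot \frac{1}{4} \cdot 5 = \left(-631\right) \frac{5}{8} = - \frac{3155}{8}$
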